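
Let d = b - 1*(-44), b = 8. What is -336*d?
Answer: -17472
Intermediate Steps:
d = 52 (d = 8 - 1*(-44) = 8 + 44 = 52)
-336*d = -336*52 = -17472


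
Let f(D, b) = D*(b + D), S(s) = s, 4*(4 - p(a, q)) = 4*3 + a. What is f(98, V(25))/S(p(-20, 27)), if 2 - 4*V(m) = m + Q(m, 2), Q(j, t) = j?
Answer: 4214/3 ≈ 1404.7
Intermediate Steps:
p(a, q) = 1 - a/4 (p(a, q) = 4 - (4*3 + a)/4 = 4 - (12 + a)/4 = 4 + (-3 - a/4) = 1 - a/4)
V(m) = ½ - m/2 (V(m) = ½ - (m + m)/4 = ½ - m/2)
f(D, b) = D*(D + b)
f(98, V(25))/S(p(-20, 27)) = (98*(98 + (½ - ½*25)))/(1 - ¼*(-20)) = (98*(98 + (½ - 25/2)))/(1 + 5) = (98*(98 - 12))/6 = (98*86)*(⅙) = 8428*(⅙) = 4214/3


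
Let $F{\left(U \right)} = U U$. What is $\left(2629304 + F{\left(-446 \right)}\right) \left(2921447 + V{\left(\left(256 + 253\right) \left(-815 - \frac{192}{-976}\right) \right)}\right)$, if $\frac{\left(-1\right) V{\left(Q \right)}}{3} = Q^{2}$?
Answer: $- \frac{5430411689518303170000}{3721} \approx -1.4594 \cdot 10^{18}$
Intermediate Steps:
$F{\left(U \right)} = U^{2}$
$V{\left(Q \right)} = - 3 Q^{2}$
$\left(2629304 + F{\left(-446 \right)}\right) \left(2921447 + V{\left(\left(256 + 253\right) \left(-815 - \frac{192}{-976}\right) \right)}\right) = \left(2629304 + \left(-446\right)^{2}\right) \left(2921447 - 3 \left(\left(256 + 253\right) \left(-815 - \frac{192}{-976}\right)\right)^{2}\right) = \left(2629304 + 198916\right) \left(2921447 - 3 \left(509 \left(-815 - - \frac{12}{61}\right)\right)^{2}\right) = 2828220 \left(2921447 - 3 \left(509 \left(-815 + \frac{12}{61}\right)\right)^{2}\right) = 2828220 \left(2921447 - 3 \left(509 \left(- \frac{49703}{61}\right)\right)^{2}\right) = 2828220 \left(2921447 - 3 \left(- \frac{25298827}{61}\right)^{2}\right) = 2828220 \left(2921447 - \frac{1920091942727787}{3721}\right) = 2828220 \left(- \frac{1920081072023500}{3721}\right) = - \frac{5430411689518303170000}{3721}$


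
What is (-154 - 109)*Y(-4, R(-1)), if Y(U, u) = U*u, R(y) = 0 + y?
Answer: -1052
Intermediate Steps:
R(y) = y
(-154 - 109)*Y(-4, R(-1)) = (-154 - 109)*(-4*(-1)) = -263*4 = -1052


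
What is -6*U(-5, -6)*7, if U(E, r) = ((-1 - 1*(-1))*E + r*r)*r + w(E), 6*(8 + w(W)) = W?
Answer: 9443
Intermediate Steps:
w(W) = -8 + W/6
U(E, r) = -8 + r**3 + E/6 (U(E, r) = ((-1 - 1*(-1))*E + r*r)*r + (-8 + E/6) = ((-1 + 1)*E + r**2)*r + (-8 + E/6) = (0*E + r**2)*r + (-8 + E/6) = (0 + r**2)*r + (-8 + E/6) = r**2*r + (-8 + E/6) = r**3 + (-8 + E/6) = -8 + r**3 + E/6)
-6*U(-5, -6)*7 = -6*(-8 + (-6)**3 + (1/6)*(-5))*7 = -6*(-8 - 216 - 5/6)*7 = -6*(-1349/6)*7 = 1349*7 = 9443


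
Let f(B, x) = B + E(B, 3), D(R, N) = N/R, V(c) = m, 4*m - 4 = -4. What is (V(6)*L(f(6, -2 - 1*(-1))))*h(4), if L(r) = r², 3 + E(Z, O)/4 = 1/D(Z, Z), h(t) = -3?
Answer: 0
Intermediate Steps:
m = 0 (m = 1 + (¼)*(-4) = 1 - 1 = 0)
V(c) = 0
E(Z, O) = -8 (E(Z, O) = -12 + 4/((Z/Z)) = -12 + 4/1 = -12 + 4*1 = -12 + 4 = -8)
f(B, x) = -8 + B (f(B, x) = B - 8 = -8 + B)
(V(6)*L(f(6, -2 - 1*(-1))))*h(4) = (0*(-8 + 6)²)*(-3) = (0*(-2)²)*(-3) = (0*4)*(-3) = 0*(-3) = 0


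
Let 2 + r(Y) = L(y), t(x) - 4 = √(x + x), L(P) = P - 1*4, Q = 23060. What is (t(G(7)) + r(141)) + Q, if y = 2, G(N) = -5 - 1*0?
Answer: 23060 + I*√10 ≈ 23060.0 + 3.1623*I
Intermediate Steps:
G(N) = -5 (G(N) = -5 + 0 = -5)
L(P) = -4 + P (L(P) = P - 4 = -4 + P)
t(x) = 4 + √2*√x (t(x) = 4 + √(x + x) = 4 + √(2*x) = 4 + √2*√x)
r(Y) = -4 (r(Y) = -2 + (-4 + 2) = -2 - 2 = -4)
(t(G(7)) + r(141)) + Q = ((4 + √2*√(-5)) - 4) + 23060 = ((4 + √2*(I*√5)) - 4) + 23060 = ((4 + I*√10) - 4) + 23060 = I*√10 + 23060 = 23060 + I*√10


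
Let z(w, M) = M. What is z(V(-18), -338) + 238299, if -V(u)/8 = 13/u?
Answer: 237961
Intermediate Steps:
V(u) = -104/u
z(V(-18), -338) + 238299 = -338 + 238299 = 237961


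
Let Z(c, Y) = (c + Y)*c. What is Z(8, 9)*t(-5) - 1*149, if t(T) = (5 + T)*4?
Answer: -149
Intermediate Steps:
Z(c, Y) = c*(Y + c) (Z(c, Y) = (Y + c)*c = c*(Y + c))
t(T) = 20 + 4*T
Z(8, 9)*t(-5) - 1*149 = (8*(9 + 8))*(20 + 4*(-5)) - 1*149 = (8*17)*(20 - 20) - 149 = 136*0 - 149 = 0 - 149 = -149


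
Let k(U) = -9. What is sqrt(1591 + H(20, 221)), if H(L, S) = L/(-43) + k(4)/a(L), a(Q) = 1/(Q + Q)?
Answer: sqrt(2275259)/43 ≈ 35.079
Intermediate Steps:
a(Q) = 1/(2*Q)
H(L, S) = -775*L/43 (H(L, S) = L/(-43) - 9*2*L = L*(-1/43) - 18*L = -L/43 - 18*L = -775*L/43)
sqrt(1591 + H(20, 221)) = sqrt(1591 - 775/43*20) = sqrt(1591 - 15500/43) = sqrt(52913/43) = sqrt(2275259)/43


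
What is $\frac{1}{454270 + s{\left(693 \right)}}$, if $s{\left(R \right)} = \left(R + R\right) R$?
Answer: $\frac{1}{1414768} \approx 7.0683 \cdot 10^{-7}$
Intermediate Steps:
$s{\left(R \right)} = 2 R^{2}$ ($s{\left(R \right)} = 2 R R = 2 R^{2}$)
$\frac{1}{454270 + s{\left(693 \right)}} = \frac{1}{454270 + 2 \cdot 693^{2}} = \frac{1}{454270 + 2 \cdot 480249} = \frac{1}{454270 + 960498} = \frac{1}{1414768}$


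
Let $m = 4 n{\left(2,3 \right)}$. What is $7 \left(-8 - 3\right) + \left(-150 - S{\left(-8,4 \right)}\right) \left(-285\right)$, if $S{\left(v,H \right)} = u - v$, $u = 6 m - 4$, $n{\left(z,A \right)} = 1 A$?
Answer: $64333$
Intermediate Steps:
$n{\left(z,A \right)} = A$
$m = 12$ ($m = 4 \cdot 3 = 12$)
$u = 68$ ($u = 6 \cdot 12 - 4 = 72 - 4 = 68$)
$S{\left(v,H \right)} = 68 - v$
$7 \left(-8 - 3\right) + \left(-150 - S{\left(-8,4 \right)}\right) \left(-285\right) = 7 \left(-8 - 3\right) + \left(-150 - \left(68 - -8\right)\right) \left(-285\right) = 7 \left(-11\right) + \left(-150 - \left(68 + 8\right)\right) \left(-285\right) = -77 + \left(-150 - 76\right) \left(-285\right) = -77 - -64410 = -77 + 64410 = 64333$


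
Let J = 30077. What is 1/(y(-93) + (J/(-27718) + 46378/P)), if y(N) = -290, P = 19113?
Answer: -529774134/152923855157 ≈ -0.0034643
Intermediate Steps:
1/(y(-93) + (J/(-27718) + 46378/P)) = 1/(-290 + (30077/(-27718) + 46378/19113)) = 1/(-290 + (30077*(-1/27718) + 46378*(1/19113))) = 1/(-290 + (-30077/27718 + 46378/19113)) = 1/(-290 + 710643703/529774134) = 1/(-152923855157/529774134) = -529774134/152923855157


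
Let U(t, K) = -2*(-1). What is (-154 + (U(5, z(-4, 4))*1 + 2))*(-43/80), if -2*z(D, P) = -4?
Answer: 645/8 ≈ 80.625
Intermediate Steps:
z(D, P) = 2 (z(D, P) = -½*(-4) = 2)
U(t, K) = 2
(-154 + (U(5, z(-4, 4))*1 + 2))*(-43/80) = (-154 + (2*1 + 2))*(-43/80) = (-154 + (2 + 2))*(-43*1/80) = (-154 + 4)*(-43/80) = -150*(-43/80) = 645/8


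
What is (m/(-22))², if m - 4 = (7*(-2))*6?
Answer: 1600/121 ≈ 13.223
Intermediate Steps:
m = -80 (m = 4 + (7*(-2))*6 = 4 - 14*6 = 4 - 84 = -80)
(m/(-22))² = (-80/(-22))² = (-80*(-1/22))² = (40/11)² = 1600/121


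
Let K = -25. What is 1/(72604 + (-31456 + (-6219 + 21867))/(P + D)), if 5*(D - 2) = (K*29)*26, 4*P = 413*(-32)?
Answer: 17/1234306 ≈ 1.3773e-5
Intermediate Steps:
P = -3304 (P = (413*(-32))/4 = (¼)*(-13216) = -3304)
D = -3768 (D = 2 + (-25*29*26)/5 = 2 + (-725*26)/5 = 2 + (⅕)*(-18850) = 2 - 3770 = -3768)
1/(72604 + (-31456 + (-6219 + 21867))/(P + D)) = 1/(72604 + (-31456 + (-6219 + 21867))/(-3304 - 3768)) = 1/(72604 + (-31456 + 15648)/(-7072)) = 1/(72604 - 15808*(-1/7072)) = 1/(72604 + 38/17) = 1/(1234306/17) = 17/1234306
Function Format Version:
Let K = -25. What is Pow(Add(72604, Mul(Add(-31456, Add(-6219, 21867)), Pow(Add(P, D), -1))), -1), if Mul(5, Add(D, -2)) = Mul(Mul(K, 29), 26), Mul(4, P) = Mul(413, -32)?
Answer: Rational(17, 1234306) ≈ 1.3773e-5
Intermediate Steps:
P = -3304 (P = Mul(Rational(1, 4), Mul(413, -32)) = Mul(Rational(1, 4), -13216) = -3304)
D = -3768 (D = Add(2, Mul(Rational(1, 5), Mul(Mul(-25, 29), 26))) = Add(2, Mul(Rational(1, 5), Mul(-725, 26))) = Add(2, Mul(Rational(1, 5), -18850)) = Add(2, -3770) = -3768)
Pow(Add(72604, Mul(Add(-31456, Add(-6219, 21867)), Pow(Add(P, D), -1))), -1) = Pow(Add(72604, Mul(Add(-31456, Add(-6219, 21867)), Pow(Add(-3304, -3768), -1))), -1) = Pow(Add(72604, Mul(Add(-31456, 15648), Pow(-7072, -1))), -1) = Pow(Add(72604, Mul(-15808, Rational(-1, 7072))), -1) = Pow(Add(72604, Rational(38, 17)), -1) = Pow(Rational(1234306, 17), -1) = Rational(17, 1234306)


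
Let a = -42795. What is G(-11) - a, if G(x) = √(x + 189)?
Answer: 42795 + √178 ≈ 42808.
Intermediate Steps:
G(x) = √(189 + x)
G(-11) - a = √(189 - 11) - 1*(-42795) = √178 + 42795 = 42795 + √178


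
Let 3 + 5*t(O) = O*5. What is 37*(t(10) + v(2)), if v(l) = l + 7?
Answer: 3404/5 ≈ 680.80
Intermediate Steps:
v(l) = 7 + l
t(O) = -⅗ + O (t(O) = -⅗ + (O*5)/5 = -⅗ + (5*O)/5 = -⅗ + O)
37*(t(10) + v(2)) = 37*((-⅗ + 10) + (7 + 2)) = 37*(47/5 + 9) = 37*(92/5) = 3404/5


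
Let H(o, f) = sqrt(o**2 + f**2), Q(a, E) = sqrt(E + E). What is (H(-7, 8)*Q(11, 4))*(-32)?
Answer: -64*sqrt(226) ≈ -962.13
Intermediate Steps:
Q(a, E) = sqrt(2)*sqrt(E) (Q(a, E) = sqrt(2*E) = sqrt(2)*sqrt(E))
H(o, f) = sqrt(f**2 + o**2)
(H(-7, 8)*Q(11, 4))*(-32) = (sqrt(8**2 + (-7)**2)*(sqrt(2)*sqrt(4)))*(-32) = (sqrt(64 + 49)*(sqrt(2)*2))*(-32) = (sqrt(113)*(2*sqrt(2)))*(-32) = (2*sqrt(226))*(-32) = -64*sqrt(226)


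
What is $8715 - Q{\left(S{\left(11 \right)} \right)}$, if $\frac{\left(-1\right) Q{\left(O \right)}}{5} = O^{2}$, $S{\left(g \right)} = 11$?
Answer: $9320$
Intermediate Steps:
$Q{\left(O \right)} = - 5 O^{2}$
$8715 - Q{\left(S{\left(11 \right)} \right)} = 8715 - - 5 \cdot 11^{2} = 8715 - \left(-5\right) 121 = 8715 - -605 = 8715 + 605 = 9320$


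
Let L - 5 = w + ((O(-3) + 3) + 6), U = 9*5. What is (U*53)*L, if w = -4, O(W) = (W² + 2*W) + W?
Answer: 23850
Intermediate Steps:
U = 45
O(W) = W² + 3*W
L = 10 (L = 5 + (-4 + ((-3*(3 - 3) + 3) + 6)) = 5 + (-4 + ((-3*0 + 3) + 6)) = 5 + (-4 + ((0 + 3) + 6)) = 5 + (-4 + (3 + 6)) = 5 + (-4 + 9) = 5 + 5 = 10)
(U*53)*L = (45*53)*10 = 2385*10 = 23850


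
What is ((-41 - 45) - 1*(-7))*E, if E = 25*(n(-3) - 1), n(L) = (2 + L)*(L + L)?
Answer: -9875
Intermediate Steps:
n(L) = 2*L*(2 + L) (n(L) = (2 + L)*(2*L) = 2*L*(2 + L))
E = 125 (E = 25*(2*(-3)*(2 - 3) - 1) = 25*(2*(-3)*(-1) - 1) = 25*(6 - 1) = 25*5 = 125)
((-41 - 45) - 1*(-7))*E = ((-41 - 45) - 1*(-7))*125 = (-86 + 7)*125 = -79*125 = -9875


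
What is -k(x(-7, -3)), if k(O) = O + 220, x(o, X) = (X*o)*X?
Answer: -157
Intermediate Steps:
x(o, X) = o*X**2
k(O) = 220 + O
-k(x(-7, -3)) = -(220 - 7*(-3)**2) = -(220 - 7*9) = -(220 - 63) = -1*157 = -157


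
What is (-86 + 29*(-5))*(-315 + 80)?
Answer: 54285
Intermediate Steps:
(-86 + 29*(-5))*(-315 + 80) = (-86 - 145)*(-235) = -231*(-235) = 54285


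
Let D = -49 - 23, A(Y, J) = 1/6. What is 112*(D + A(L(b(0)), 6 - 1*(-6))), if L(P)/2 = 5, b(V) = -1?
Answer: -24136/3 ≈ -8045.3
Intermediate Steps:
L(P) = 10 (L(P) = 2*5 = 10)
A(Y, J) = ⅙
D = -72
112*(D + A(L(b(0)), 6 - 1*(-6))) = 112*(-72 + ⅙) = 112*(-431/6) = -24136/3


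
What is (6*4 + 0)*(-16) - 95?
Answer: -479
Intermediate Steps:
(6*4 + 0)*(-16) - 95 = (24 + 0)*(-16) - 95 = 24*(-16) - 95 = -384 - 95 = -479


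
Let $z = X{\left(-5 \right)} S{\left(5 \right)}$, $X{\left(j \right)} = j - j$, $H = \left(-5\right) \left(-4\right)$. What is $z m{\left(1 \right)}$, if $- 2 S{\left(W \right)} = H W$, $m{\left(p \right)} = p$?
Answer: $0$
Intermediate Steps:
$H = 20$
$X{\left(j \right)} = 0$
$S{\left(W \right)} = - 10 W$ ($S{\left(W \right)} = - \frac{20 W}{2} = - 10 W$)
$z = 0$ ($z = 0 \left(\left(-10\right) 5\right) = 0 \left(-50\right) = 0$)
$z m{\left(1 \right)} = 0 \cdot 1 = 0$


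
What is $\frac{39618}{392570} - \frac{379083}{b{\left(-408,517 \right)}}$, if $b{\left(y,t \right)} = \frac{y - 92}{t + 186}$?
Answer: $\frac{10461809896593}{19628500} \approx 5.3299 \cdot 10^{5}$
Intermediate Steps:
$b{\left(y,t \right)} = \frac{-92 + y}{186 + t}$
$\frac{39618}{392570} - \frac{379083}{b{\left(-408,517 \right)}} = \frac{39618}{392570} - \frac{379083}{\frac{1}{186 + 517} \left(-92 - 408\right)} = 39618 \cdot \frac{1}{392570} - \frac{379083}{\frac{1}{703} \left(-500\right)} = \frac{19809}{196285} - \frac{379083}{\frac{1}{703} \left(-500\right)} = \frac{19809}{196285} - \frac{379083}{- \frac{500}{703}} = \frac{19809}{196285} - - \frac{266495349}{500} = \frac{19809}{196285} + \frac{266495349}{500} = \frac{10461809896593}{19628500}$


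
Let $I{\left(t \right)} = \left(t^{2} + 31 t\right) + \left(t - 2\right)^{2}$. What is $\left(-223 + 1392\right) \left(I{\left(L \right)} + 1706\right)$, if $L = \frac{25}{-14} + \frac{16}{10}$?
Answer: $\frac{348811564}{175} \approx 1.9932 \cdot 10^{6}$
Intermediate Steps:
$L = - \frac{13}{70}$ ($L = 25 \left(- \frac{1}{14}\right) + 16 \cdot \frac{1}{10} = - \frac{25}{14} + \frac{8}{5} = - \frac{13}{70} \approx -0.18571$)
$I{\left(t \right)} = t^{2} + \left(-2 + t\right)^{2} + 31 t$ ($I{\left(t \right)} = \left(t^{2} + 31 t\right) + \left(-2 + t\right)^{2} = t^{2} + \left(-2 + t\right)^{2} + 31 t$)
$\left(-223 + 1392\right) \left(I{\left(L \right)} + 1706\right) = \left(-223 + 1392\right) \left(\left(4 + 2 \left(- \frac{13}{70}\right)^{2} + 27 \left(- \frac{13}{70}\right)\right) + 1706\right) = 1169 \left(\left(4 + 2 \cdot \frac{169}{4900} - \frac{351}{70}\right) + 1706\right) = 1169 \left(\left(4 + \frac{169}{2450} - \frac{351}{70}\right) + 1706\right) = 1169 \left(- \frac{1158}{1225} + 1706\right) = 1169 \cdot \frac{2088692}{1225} = \frac{348811564}{175}$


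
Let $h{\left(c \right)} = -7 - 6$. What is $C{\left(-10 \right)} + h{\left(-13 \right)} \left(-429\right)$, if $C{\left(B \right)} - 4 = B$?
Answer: $5571$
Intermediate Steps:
$h{\left(c \right)} = -13$ ($h{\left(c \right)} = -7 - 6 = -13$)
$C{\left(B \right)} = 4 + B$
$C{\left(-10 \right)} + h{\left(-13 \right)} \left(-429\right) = \left(4 - 10\right) - -5577 = -6 + 5577 = 5571$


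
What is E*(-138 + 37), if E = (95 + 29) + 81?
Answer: -20705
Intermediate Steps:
E = 205 (E = 124 + 81 = 205)
E*(-138 + 37) = 205*(-138 + 37) = 205*(-101) = -20705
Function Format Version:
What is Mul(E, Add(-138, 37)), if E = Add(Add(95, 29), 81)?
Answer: -20705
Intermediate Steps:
E = 205 (E = Add(124, 81) = 205)
Mul(E, Add(-138, 37)) = Mul(205, Add(-138, 37)) = Mul(205, -101) = -20705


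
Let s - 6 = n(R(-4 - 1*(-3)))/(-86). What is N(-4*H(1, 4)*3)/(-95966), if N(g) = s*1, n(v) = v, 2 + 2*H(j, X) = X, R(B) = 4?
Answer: -128/2063269 ≈ -6.2037e-5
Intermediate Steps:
H(j, X) = -1 + X/2
s = 256/43 (s = 6 + 4/(-86) = 6 + 4*(-1/86) = 6 - 2/43 = 256/43 ≈ 5.9535)
N(g) = 256/43 (N(g) = (256/43)*1 = 256/43)
N(-4*H(1, 4)*3)/(-95966) = (256/43)/(-95966) = (256/43)*(-1/95966) = -128/2063269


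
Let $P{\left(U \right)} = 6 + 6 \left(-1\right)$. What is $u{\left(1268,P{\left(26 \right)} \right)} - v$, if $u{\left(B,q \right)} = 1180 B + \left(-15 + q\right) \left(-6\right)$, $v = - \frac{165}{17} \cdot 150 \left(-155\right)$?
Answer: $\frac{21601360}{17} \approx 1.2707 \cdot 10^{6}$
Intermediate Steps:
$v = \frac{3836250}{17}$ ($v = \left(-165\right) \frac{1}{17} \cdot 150 \left(-155\right) = \left(- \frac{165}{17}\right) 150 \left(-155\right) = \left(- \frac{24750}{17}\right) \left(-155\right) = \frac{3836250}{17} \approx 2.2566 \cdot 10^{5}$)
$P{\left(U \right)} = 0$ ($P{\left(U \right)} = 6 - 6 = 0$)
$u{\left(B,q \right)} = 90 - 6 q + 1180 B$ ($u{\left(B,q \right)} = 1180 B - \left(-90 + 6 q\right) = 90 - 6 q + 1180 B$)
$u{\left(1268,P{\left(26 \right)} \right)} - v = \left(90 - 0 + 1180 \cdot 1268\right) - \frac{3836250}{17} = \left(90 + 0 + 1496240\right) - \frac{3836250}{17} = 1496330 - \frac{3836250}{17} = \frac{21601360}{17}$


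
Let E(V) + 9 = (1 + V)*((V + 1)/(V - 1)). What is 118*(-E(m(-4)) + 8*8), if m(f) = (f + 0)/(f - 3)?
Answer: 195172/21 ≈ 9293.9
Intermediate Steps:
m(f) = f/(-3 + f)
E(V) = -9 + (1 + V)²/(-1 + V) (E(V) = -9 + (1 + V)*((V + 1)/(V - 1)) = -9 + (1 + V)*((1 + V)/(-1 + V)) = -9 + (1 + V)²/(-1 + V))
118*(-E(m(-4)) + 8*8) = 118*(-(10 + (-4/(-3 - 4))² - (-28)/(-3 - 4))/(-1 - 4/(-3 - 4)) + 8*8) = 118*(-(10 + (-4/(-7))² - (-28)/(-7))/(-1 - 4/(-7)) + 64) = 118*(-(10 + (-4*(-⅐))² - (-28)*(-1)/7)/(-1 - 4*(-⅐)) + 64) = 118*(-(10 + (4/7)² - 7*4/7)/(-1 + 4/7) + 64) = 118*(-(10 + 16/49 - 4)/(-3/7) + 64) = 118*(-(-7)*310/(3*49) + 64) = 118*(-1*(-310/21) + 64) = 118*(310/21 + 64) = 118*(1654/21) = 195172/21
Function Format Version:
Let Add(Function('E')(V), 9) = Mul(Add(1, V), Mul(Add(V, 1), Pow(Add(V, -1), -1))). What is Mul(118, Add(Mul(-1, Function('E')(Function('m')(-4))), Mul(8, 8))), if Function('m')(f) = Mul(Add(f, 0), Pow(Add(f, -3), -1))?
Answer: Rational(195172, 21) ≈ 9293.9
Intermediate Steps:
Function('m')(f) = Mul(f, Pow(Add(-3, f), -1))
Function('E')(V) = Add(-9, Mul(Pow(Add(1, V), 2), Pow(Add(-1, V), -1))) (Function('E')(V) = Add(-9, Mul(Add(1, V), Mul(Add(V, 1), Pow(Add(V, -1), -1)))) = Add(-9, Mul(Add(1, V), Mul(Add(1, V), Pow(Add(-1, V), -1)))) = Add(-9, Mul(Add(1, V), Mul(Pow(Add(-1, V), -1), Add(1, V)))) = Add(-9, Mul(Pow(Add(1, V), 2), Pow(Add(-1, V), -1))))
Mul(118, Add(Mul(-1, Function('E')(Function('m')(-4))), Mul(8, 8))) = Mul(118, Add(Mul(-1, Mul(Pow(Add(-1, Mul(-4, Pow(Add(-3, -4), -1))), -1), Add(10, Pow(Mul(-4, Pow(Add(-3, -4), -1)), 2), Mul(-7, Mul(-4, Pow(Add(-3, -4), -1)))))), Mul(8, 8))) = Mul(118, Add(Mul(-1, Mul(Pow(Add(-1, Mul(-4, Pow(-7, -1))), -1), Add(10, Pow(Mul(-4, Pow(-7, -1)), 2), Mul(-7, Mul(-4, Pow(-7, -1)))))), 64)) = Mul(118, Add(Mul(-1, Mul(Pow(Add(-1, Mul(-4, Rational(-1, 7))), -1), Add(10, Pow(Mul(-4, Rational(-1, 7)), 2), Mul(-7, Mul(-4, Rational(-1, 7)))))), 64)) = Mul(118, Add(Mul(-1, Mul(Pow(Add(-1, Rational(4, 7)), -1), Add(10, Pow(Rational(4, 7), 2), Mul(-7, Rational(4, 7))))), 64)) = Mul(118, Add(Mul(-1, Mul(Pow(Rational(-3, 7), -1), Add(10, Rational(16, 49), -4))), 64)) = Mul(118, Add(Mul(-1, Mul(Rational(-7, 3), Rational(310, 49))), 64)) = Mul(118, Add(Mul(-1, Rational(-310, 21)), 64)) = Mul(118, Add(Rational(310, 21), 64)) = Mul(118, Rational(1654, 21)) = Rational(195172, 21)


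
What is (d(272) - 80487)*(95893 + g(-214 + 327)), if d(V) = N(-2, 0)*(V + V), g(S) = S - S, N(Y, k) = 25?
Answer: -6413995091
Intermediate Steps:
g(S) = 0
d(V) = 50*V (d(V) = 25*(V + V) = 25*(2*V) = 50*V)
(d(272) - 80487)*(95893 + g(-214 + 327)) = (50*272 - 80487)*(95893 + 0) = (13600 - 80487)*95893 = -66887*95893 = -6413995091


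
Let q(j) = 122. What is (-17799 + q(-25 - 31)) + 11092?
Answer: -6585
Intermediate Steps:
(-17799 + q(-25 - 31)) + 11092 = (-17799 + 122) + 11092 = -17677 + 11092 = -6585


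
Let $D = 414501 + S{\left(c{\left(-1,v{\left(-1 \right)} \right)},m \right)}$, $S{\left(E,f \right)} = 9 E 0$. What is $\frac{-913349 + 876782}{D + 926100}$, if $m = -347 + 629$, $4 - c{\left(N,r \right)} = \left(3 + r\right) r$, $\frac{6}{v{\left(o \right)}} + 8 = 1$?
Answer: $- \frac{12189}{446867} \approx -0.027277$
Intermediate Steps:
$v{\left(o \right)} = - \frac{6}{7}$ ($v{\left(o \right)} = \frac{6}{-8 + 1} = \frac{6}{-7} = 6 \left(- \frac{1}{7}\right) = - \frac{6}{7}$)
$c{\left(N,r \right)} = 4 - r \left(3 + r\right)$ ($c{\left(N,r \right)} = 4 - \left(3 + r\right) r = 4 - r \left(3 + r\right)$)
$m = 282$
$S{\left(E,f \right)} = 0$
$D = 414501$ ($D = 414501 + 0 = 414501$)
$\frac{-913349 + 876782}{D + 926100} = \frac{-913349 + 876782}{414501 + 926100} = - \frac{36567}{1340601} = \left(-36567\right) \frac{1}{1340601} = - \frac{12189}{446867}$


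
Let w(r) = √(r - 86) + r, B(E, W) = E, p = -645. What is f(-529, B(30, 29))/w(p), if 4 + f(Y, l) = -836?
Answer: 3150/2423 + 210*I*√731/104189 ≈ 1.3 + 0.054495*I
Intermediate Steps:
f(Y, l) = -840 (f(Y, l) = -4 - 836 = -840)
w(r) = r + √(-86 + r) (w(r) = √(-86 + r) + r = r + √(-86 + r))
f(-529, B(30, 29))/w(p) = -840/(-645 + √(-86 - 645)) = -840/(-645 + √(-731)) = -840/(-645 + I*√731)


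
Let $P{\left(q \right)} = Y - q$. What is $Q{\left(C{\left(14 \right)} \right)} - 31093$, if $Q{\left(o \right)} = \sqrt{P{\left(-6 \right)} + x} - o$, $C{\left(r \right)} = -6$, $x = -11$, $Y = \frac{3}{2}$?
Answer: $-31087 + \frac{i \sqrt{14}}{2} \approx -31087.0 + 1.8708 i$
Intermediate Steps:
$Y = \frac{3}{2}$ ($Y = 3 \cdot \frac{1}{2} = \frac{3}{2} \approx 1.5$)
$P{\left(q \right)} = \frac{3}{2} - q$
$Q{\left(o \right)} = - o + \frac{i \sqrt{14}}{2}$ ($Q{\left(o \right)} = \sqrt{\left(\frac{3}{2} - -6\right) - 11} - o = \sqrt{\left(\frac{3}{2} + 6\right) - 11} - o = \sqrt{\frac{15}{2} - 11} - o = \sqrt{- \frac{7}{2}} - o = \frac{i \sqrt{14}}{2} - o = - o + \frac{i \sqrt{14}}{2}$)
$Q{\left(C{\left(14 \right)} \right)} - 31093 = \left(\left(-1\right) \left(-6\right) + \frac{i \sqrt{14}}{2}\right) - 31093 = \left(6 + \frac{i \sqrt{14}}{2}\right) - 31093 = -31087 + \frac{i \sqrt{14}}{2}$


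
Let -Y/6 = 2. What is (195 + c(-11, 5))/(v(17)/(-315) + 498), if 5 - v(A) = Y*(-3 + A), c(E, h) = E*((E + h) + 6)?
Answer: 61425/156697 ≈ 0.39200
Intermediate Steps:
Y = -12 (Y = -6*2 = -12)
c(E, h) = E*(6 + E + h)
v(A) = -31 + 12*A (v(A) = 5 - (-12)*(-3 + A) = 5 - (36 - 12*A) = 5 + (-36 + 12*A) = -31 + 12*A)
(195 + c(-11, 5))/(v(17)/(-315) + 498) = (195 - 11*(6 - 11 + 5))/((-31 + 12*17)/(-315) + 498) = (195 - 11*0)/((-31 + 204)*(-1/315) + 498) = (195 + 0)/(173*(-1/315) + 498) = 195/(-173/315 + 498) = 195/(156697/315) = 195*(315/156697) = 61425/156697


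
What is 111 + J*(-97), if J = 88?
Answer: -8425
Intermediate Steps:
111 + J*(-97) = 111 + 88*(-97) = 111 - 8536 = -8425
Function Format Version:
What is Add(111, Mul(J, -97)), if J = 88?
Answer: -8425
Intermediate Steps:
Add(111, Mul(J, -97)) = Add(111, Mul(88, -97)) = Add(111, -8536) = -8425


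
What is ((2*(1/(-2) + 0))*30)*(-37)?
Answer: 1110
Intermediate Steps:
((2*(1/(-2) + 0))*30)*(-37) = ((2*(-½ + 0))*30)*(-37) = ((2*(-½))*30)*(-37) = -1*30*(-37) = -30*(-37) = 1110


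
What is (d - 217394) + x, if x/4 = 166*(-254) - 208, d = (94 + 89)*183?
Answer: -353393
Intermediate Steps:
d = 33489 (d = 183*183 = 33489)
x = -169488 (x = 4*(166*(-254) - 208) = 4*(-42164 - 208) = 4*(-42372) = -169488)
(d - 217394) + x = (33489 - 217394) - 169488 = -183905 - 169488 = -353393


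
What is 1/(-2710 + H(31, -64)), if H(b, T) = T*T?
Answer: 1/1386 ≈ 0.00072150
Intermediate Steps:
H(b, T) = T**2
1/(-2710 + H(31, -64)) = 1/(-2710 + (-64)**2) = 1/(-2710 + 4096) = 1/1386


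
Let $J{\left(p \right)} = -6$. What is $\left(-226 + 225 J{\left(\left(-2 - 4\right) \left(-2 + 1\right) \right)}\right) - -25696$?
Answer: $24120$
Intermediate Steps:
$\left(-226 + 225 J{\left(\left(-2 - 4\right) \left(-2 + 1\right) \right)}\right) - -25696 = \left(-226 + 225 \left(-6\right)\right) - -25696 = \left(-226 - 1350\right) + 25696 = -1576 + 25696 = 24120$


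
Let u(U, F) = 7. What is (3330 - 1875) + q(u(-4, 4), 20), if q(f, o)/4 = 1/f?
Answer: 10189/7 ≈ 1455.6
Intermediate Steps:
q(f, o) = 4/f
(3330 - 1875) + q(u(-4, 4), 20) = (3330 - 1875) + 4/7 = 1455 + 4*(1/7) = 1455 + 4/7 = 10189/7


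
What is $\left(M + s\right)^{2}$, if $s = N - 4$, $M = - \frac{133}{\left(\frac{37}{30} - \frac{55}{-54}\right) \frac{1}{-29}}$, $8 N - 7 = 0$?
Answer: $\frac{748296025}{256} \approx 2.923 \cdot 10^{6}$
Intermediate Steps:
$N = \frac{7}{8}$ ($N = \frac{7}{8} + \frac{1}{8} \cdot 0 = \frac{7}{8} + 0 = \frac{7}{8} \approx 0.875$)
$M = \frac{27405}{16}$ ($M = - \frac{133}{\left(37 \cdot \frac{1}{30} - - \frac{55}{54}\right) \left(- \frac{1}{29}\right)} = - \frac{133}{\left(\frac{37}{30} + \frac{55}{54}\right) \left(- \frac{1}{29}\right)} = - \frac{133}{\frac{304}{135} \left(- \frac{1}{29}\right)} = - \frac{133}{- \frac{304}{3915}} = \left(-133\right) \left(- \frac{3915}{304}\right) = \frac{27405}{16} \approx 1712.8$)
$s = - \frac{25}{8}$ ($s = \frac{7}{8} - 4 = - \frac{25}{8} \approx -3.125$)
$\left(M + s\right)^{2} = \left(\frac{27405}{16} - \frac{25}{8}\right)^{2} = \left(\frac{27355}{16}\right)^{2} = \frac{748296025}{256}$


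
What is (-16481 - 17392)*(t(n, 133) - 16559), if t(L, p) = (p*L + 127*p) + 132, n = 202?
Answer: -925749090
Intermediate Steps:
t(L, p) = 132 + 127*p + L*p (t(L, p) = (L*p + 127*p) + 132 = (127*p + L*p) + 132 = 132 + 127*p + L*p)
(-16481 - 17392)*(t(n, 133) - 16559) = (-16481 - 17392)*((132 + 127*133 + 202*133) - 16559) = -33873*((132 + 16891 + 26866) - 16559) = -33873*(43889 - 16559) = -33873*27330 = -925749090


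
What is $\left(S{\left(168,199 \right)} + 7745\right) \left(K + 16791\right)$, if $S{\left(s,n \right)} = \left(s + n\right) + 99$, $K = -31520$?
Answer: $-120939819$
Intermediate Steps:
$S{\left(s,n \right)} = 99 + n + s$ ($S{\left(s,n \right)} = \left(n + s\right) + 99 = 99 + n + s$)
$\left(S{\left(168,199 \right)} + 7745\right) \left(K + 16791\right) = \left(\left(99 + 199 + 168\right) + 7745\right) \left(-31520 + 16791\right) = \left(466 + 7745\right) \left(-14729\right) = 8211 \left(-14729\right) = -120939819$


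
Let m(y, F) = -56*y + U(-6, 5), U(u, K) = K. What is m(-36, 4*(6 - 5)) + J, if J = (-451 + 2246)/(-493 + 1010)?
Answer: 1046652/517 ≈ 2024.5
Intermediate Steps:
m(y, F) = 5 - 56*y (m(y, F) = -56*y + 5 = 5 - 56*y)
J = 1795/517 ≈ 3.4720
m(-36, 4*(6 - 5)) + J = (5 - 56*(-36)) + 1795/517 = (5 + 2016) + 1795/517 = 2021 + 1795/517 = 1046652/517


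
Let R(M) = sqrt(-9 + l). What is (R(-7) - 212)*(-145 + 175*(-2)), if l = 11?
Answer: 104940 - 495*sqrt(2) ≈ 1.0424e+5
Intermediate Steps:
R(M) = sqrt(2) (R(M) = sqrt(-9 + 11) = sqrt(2))
(R(-7) - 212)*(-145 + 175*(-2)) = (sqrt(2) - 212)*(-145 + 175*(-2)) = (-212 + sqrt(2))*(-145 - 350) = (-212 + sqrt(2))*(-495) = 104940 - 495*sqrt(2)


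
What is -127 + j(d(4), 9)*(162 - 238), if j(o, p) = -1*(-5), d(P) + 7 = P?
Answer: -507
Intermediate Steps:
d(P) = -7 + P
j(o, p) = 5
-127 + j(d(4), 9)*(162 - 238) = -127 + 5*(162 - 238) = -127 + 5*(-76) = -127 - 380 = -507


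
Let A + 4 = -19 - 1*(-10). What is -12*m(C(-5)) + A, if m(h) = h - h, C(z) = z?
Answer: -13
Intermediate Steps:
m(h) = 0
A = -13 (A = -4 + (-19 - 1*(-10)) = -4 + (-19 + 10) = -4 - 9 = -13)
-12*m(C(-5)) + A = -12*0 - 13 = 0 - 13 = -13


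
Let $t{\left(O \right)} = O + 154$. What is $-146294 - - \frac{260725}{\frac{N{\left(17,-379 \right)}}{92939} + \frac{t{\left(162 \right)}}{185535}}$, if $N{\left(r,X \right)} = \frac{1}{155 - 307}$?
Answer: $\frac{5133141619943866}{33562861} \approx 1.5294 \cdot 10^{8}$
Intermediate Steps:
$t{\left(O \right)} = 154 + O$
$N{\left(r,X \right)} = - \frac{1}{152}$ ($N{\left(r,X \right)} = \frac{1}{-152} = - \frac{1}{152}$)
$-146294 - - \frac{260725}{\frac{N{\left(17,-379 \right)}}{92939} + \frac{t{\left(162 \right)}}{185535}} = -146294 - - \frac{260725}{- \frac{1}{152 \cdot 92939} + \frac{154 + 162}{185535}} = -146294 - - \frac{260725}{\left(- \frac{1}{152}\right) \frac{1}{92939} + 316 \cdot \frac{1}{185535}} = -146294 - - \frac{260725}{- \frac{1}{14126728} + \frac{316}{185535}} = -146294 - - \frac{260725}{\frac{33562861}{19706785560}} = -146294 - \left(-260725\right) \frac{19706785560}{33562861} = -146294 - - \frac{5138051665131000}{33562861} = -146294 + \frac{5138051665131000}{33562861} = \frac{5133141619943866}{33562861}$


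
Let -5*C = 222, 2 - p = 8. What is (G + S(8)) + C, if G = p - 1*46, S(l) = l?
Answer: -442/5 ≈ -88.400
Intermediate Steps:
p = -6 (p = 2 - 1*8 = 2 - 8 = -6)
C = -222/5 (C = -⅕*222 = -222/5 ≈ -44.400)
G = -52 (G = -6 - 1*46 = -6 - 46 = -52)
(G + S(8)) + C = (-52 + 8) - 222/5 = -44 - 222/5 = -442/5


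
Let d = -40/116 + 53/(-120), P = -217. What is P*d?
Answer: 593929/3480 ≈ 170.67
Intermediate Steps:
d = -2737/3480 (d = -40*1/116 + 53*(-1/120) = -10/29 - 53/120 = -2737/3480 ≈ -0.78649)
P*d = -217*(-2737/3480) = 593929/3480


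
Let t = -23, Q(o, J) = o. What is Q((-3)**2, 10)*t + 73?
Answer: -134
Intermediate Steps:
Q((-3)**2, 10)*t + 73 = (-3)**2*(-23) + 73 = 9*(-23) + 73 = -207 + 73 = -134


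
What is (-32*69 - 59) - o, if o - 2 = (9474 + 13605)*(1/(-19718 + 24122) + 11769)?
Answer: -398736729053/1468 ≈ -2.7162e+8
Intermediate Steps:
o = 398733401097/1468 (o = 2 + (9474 + 13605)*(1/(-19718 + 24122) + 11769) = 2 + 23079*(1/4404 + 11769) = 2 + 23079*(51830677/4404) = 2 + 398733398161/1468 = 398733401097/1468 ≈ 2.7162e+8)
(-32*69 - 59) - o = (-32*69 - 59) - 1*398733401097/1468 = (-2208 - 59) - 398733401097/1468 = -2267 - 398733401097/1468 = -398736729053/1468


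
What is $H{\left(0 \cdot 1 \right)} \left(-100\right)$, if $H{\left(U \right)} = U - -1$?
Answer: $-100$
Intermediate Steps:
$H{\left(U \right)} = 1 + U$ ($H{\left(U \right)} = U + 1 = 1 + U$)
$H{\left(0 \cdot 1 \right)} \left(-100\right) = \left(1 + 0 \cdot 1\right) \left(-100\right) = \left(1 + 0\right) \left(-100\right) = 1 \left(-100\right) = -100$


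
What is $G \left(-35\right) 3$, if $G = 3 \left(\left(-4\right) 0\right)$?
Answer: $0$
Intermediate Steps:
$G = 0$ ($G = 3 \cdot 0 = 0$)
$G \left(-35\right) 3 = 0 \left(-35\right) 3 = 0 \cdot 3 = 0$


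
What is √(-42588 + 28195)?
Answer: I*√14393 ≈ 119.97*I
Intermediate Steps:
√(-42588 + 28195) = √(-14393) = I*√14393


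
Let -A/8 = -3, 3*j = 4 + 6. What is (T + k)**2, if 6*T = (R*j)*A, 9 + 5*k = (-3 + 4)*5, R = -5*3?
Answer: 1008016/25 ≈ 40321.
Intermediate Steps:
j = 10/3 (j = (4 + 6)/3 = (1/3)*10 = 10/3 ≈ 3.3333)
R = -15
A = 24 (A = -8*(-3) = 24)
k = -4/5 (k = -9/5 + ((-3 + 4)*5)/5 = -9/5 + (1*5)/5 = -9/5 + (1/5)*5 = -9/5 + 1 = -4/5 ≈ -0.80000)
T = -200 (T = (-15*10/3*24)/6 = (-50*24)/6 = (1/6)*(-1200) = -200)
(T + k)**2 = (-200 - 4/5)**2 = (-1004/5)**2 = 1008016/25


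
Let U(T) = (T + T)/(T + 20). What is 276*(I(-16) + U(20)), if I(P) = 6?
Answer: 1932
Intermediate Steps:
U(T) = 2*T/(20 + T) (U(T) = (2*T)/(20 + T) = 2*T/(20 + T))
276*(I(-16) + U(20)) = 276*(6 + 2*20/(20 + 20)) = 276*(6 + 2*20/40) = 276*(6 + 2*20*(1/40)) = 276*(6 + 1) = 276*7 = 1932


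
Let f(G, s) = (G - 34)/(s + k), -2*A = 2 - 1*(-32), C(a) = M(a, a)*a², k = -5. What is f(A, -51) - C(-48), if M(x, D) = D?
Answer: 6193203/56 ≈ 1.1059e+5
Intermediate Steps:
C(a) = a³ (C(a) = a*a² = a³)
A = -17 (A = -(2 - 1*(-32))/2 = -(2 + 32)/2 = -½*34 = -17)
f(G, s) = (-34 + G)/(-5 + s) (f(G, s) = (G - 34)/(s - 5) = (-34 + G)/(-5 + s))
f(A, -51) - C(-48) = (-34 - 17)/(-5 - 51) - 1*(-48)³ = -51/(-56) - 1*(-110592) = -1/56*(-51) + 110592 = 51/56 + 110592 = 6193203/56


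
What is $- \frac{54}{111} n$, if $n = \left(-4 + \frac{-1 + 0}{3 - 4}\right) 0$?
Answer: $0$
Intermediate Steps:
$n = 0$ ($n = \left(-4 - \frac{1}{-1}\right) 0 = \left(-4 - -1\right) 0 = \left(-4 + 1\right) 0 = \left(-3\right) 0 = 0$)
$- \frac{54}{111} n = - \frac{54}{111} \cdot 0 = \left(-54\right) \frac{1}{111} \cdot 0 = \left(- \frac{18}{37}\right) 0 = 0$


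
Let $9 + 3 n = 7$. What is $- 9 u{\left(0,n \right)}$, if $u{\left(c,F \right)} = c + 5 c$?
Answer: $0$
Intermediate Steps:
$n = - \frac{2}{3}$ ($n = -3 + \frac{1}{3} \cdot 7 = -3 + \frac{7}{3} = - \frac{2}{3} \approx -0.66667$)
$u{\left(c,F \right)} = 6 c$
$- 9 u{\left(0,n \right)} = - 9 \cdot 6 \cdot 0 = \left(-9\right) 0 = 0$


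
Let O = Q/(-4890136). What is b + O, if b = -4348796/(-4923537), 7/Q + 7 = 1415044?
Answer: 3343607259379021857/3785501562970547576 ≈ 0.88327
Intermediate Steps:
Q = 7/1415037 (Q = 7/(-7 + 1415044) = 7/1415037 ≈ 4.9469e-6)
O = -7/6919723375032 (O = (7/1415037)/(-4890136) = (7/1415037)*(-1/4890136) = -7/6919723375032 ≈ -1.0116e-12)
b = 4348796/4923537 (b = -4348796*(-1/4923537) = 4348796/4923537 ≈ 0.88327)
b + O = 4348796/4923537 - 7/6919723375032 = 3343607259379021857/3785501562970547576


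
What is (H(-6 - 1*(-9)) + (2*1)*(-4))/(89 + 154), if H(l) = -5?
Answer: -13/243 ≈ -0.053498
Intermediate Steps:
(H(-6 - 1*(-9)) + (2*1)*(-4))/(89 + 154) = (-5 + (2*1)*(-4))/(89 + 154) = (-5 + 2*(-4))/243 = (-5 - 8)*(1/243) = -13*1/243 = -13/243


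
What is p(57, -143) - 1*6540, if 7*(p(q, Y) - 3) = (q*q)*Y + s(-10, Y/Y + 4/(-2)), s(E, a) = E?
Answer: -510376/7 ≈ -72911.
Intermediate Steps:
p(q, Y) = 11/7 + Y*q²/7 (p(q, Y) = 3 + ((q*q)*Y - 10)/7 = 3 + (q²*Y - 10)/7 = 3 + (Y*q² - 10)/7 = 3 + (-10 + Y*q²)/7 = 3 + (-10/7 + Y*q²/7) = 11/7 + Y*q²/7)
p(57, -143) - 1*6540 = (11/7 + (⅐)*(-143)*57²) - 1*6540 = (11/7 + (⅐)*(-143)*3249) - 6540 = (11/7 - 464607/7) - 6540 = -464596/7 - 6540 = -510376/7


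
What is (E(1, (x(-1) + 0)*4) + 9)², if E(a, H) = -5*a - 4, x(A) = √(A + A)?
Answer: 0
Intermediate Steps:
x(A) = √2*√A (x(A) = √(2*A) = √2*√A)
E(a, H) = -4 - 5*a
(E(1, (x(-1) + 0)*4) + 9)² = ((-4 - 5*1) + 9)² = ((-4 - 5) + 9)² = (-9 + 9)² = 0² = 0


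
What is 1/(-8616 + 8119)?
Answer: -1/497 ≈ -0.0020121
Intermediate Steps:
1/(-8616 + 8119) = 1/(-497) = -1/497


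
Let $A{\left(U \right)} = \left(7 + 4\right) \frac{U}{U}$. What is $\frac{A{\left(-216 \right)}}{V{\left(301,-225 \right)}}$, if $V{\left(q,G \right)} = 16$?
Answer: $\frac{11}{16} \approx 0.6875$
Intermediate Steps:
$A{\left(U \right)} = 11$ ($A{\left(U \right)} = 11 \cdot 1 = 11$)
$\frac{A{\left(-216 \right)}}{V{\left(301,-225 \right)}} = \frac{11}{16}$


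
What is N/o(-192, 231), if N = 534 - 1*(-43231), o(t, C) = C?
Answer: 43765/231 ≈ 189.46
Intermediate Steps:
N = 43765 (N = 534 + 43231 = 43765)
N/o(-192, 231) = 43765/231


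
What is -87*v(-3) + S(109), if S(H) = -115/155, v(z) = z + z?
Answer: 16159/31 ≈ 521.26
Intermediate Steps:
v(z) = 2*z
S(H) = -23/31 (S(H) = -115*1/155 = -23/31)
-87*v(-3) + S(109) = -174*(-3) - 23/31 = -87*(-6) - 23/31 = 522 - 23/31 = 16159/31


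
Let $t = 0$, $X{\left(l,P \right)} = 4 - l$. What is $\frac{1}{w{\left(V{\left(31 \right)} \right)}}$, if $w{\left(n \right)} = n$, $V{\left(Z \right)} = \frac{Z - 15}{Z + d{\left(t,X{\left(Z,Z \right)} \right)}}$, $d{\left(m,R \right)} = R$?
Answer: $\frac{1}{4} \approx 0.25$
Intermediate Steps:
$V{\left(Z \right)} = - \frac{15}{4} + \frac{Z}{4}$ ($V{\left(Z \right)} = \frac{Z - 15}{Z - \left(-4 + Z\right)} = \frac{-15 + Z}{4} = \left(-15 + Z\right) \frac{1}{4} = - \frac{15}{4} + \frac{Z}{4}$)
$\frac{1}{w{\left(V{\left(31 \right)} \right)}} = \frac{1}{- \frac{15}{4} + \frac{1}{4} \cdot 31} = \frac{1}{- \frac{15}{4} + \frac{31}{4}} = \frac{1}{4}$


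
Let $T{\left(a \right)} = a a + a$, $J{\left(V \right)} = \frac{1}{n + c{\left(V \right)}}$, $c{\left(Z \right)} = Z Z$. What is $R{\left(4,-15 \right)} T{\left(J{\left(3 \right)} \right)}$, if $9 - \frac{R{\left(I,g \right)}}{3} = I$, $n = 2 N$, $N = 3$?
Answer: $\frac{16}{15} \approx 1.0667$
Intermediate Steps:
$n = 6$ ($n = 2 \cdot 3 = 6$)
$c{\left(Z \right)} = Z^{2}$
$R{\left(I,g \right)} = 27 - 3 I$
$J{\left(V \right)} = \frac{1}{6 + V^{2}}$
$T{\left(a \right)} = a + a^{2}$ ($T{\left(a \right)} = a^{2} + a = a + a^{2}$)
$R{\left(4,-15 \right)} T{\left(J{\left(3 \right)} \right)} = \left(27 - 12\right) \frac{1 + \frac{1}{6 + 3^{2}}}{6 + 3^{2}} = \left(27 - 12\right) \frac{1 + \frac{1}{6 + 9}}{6 + 9} = 15 \frac{1 + \frac{1}{15}}{15} = 15 \cdot \frac{1}{15} \cdot \frac{16}{15} = 15 \cdot \frac{16}{225} = \frac{16}{15}$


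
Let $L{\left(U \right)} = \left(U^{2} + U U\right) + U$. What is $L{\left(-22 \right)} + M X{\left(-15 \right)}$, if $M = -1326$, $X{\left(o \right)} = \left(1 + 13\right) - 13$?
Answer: $-380$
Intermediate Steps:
$X{\left(o \right)} = 1$ ($X{\left(o \right)} = 14 - 13 = 1$)
$L{\left(U \right)} = U + 2 U^{2}$ ($L{\left(U \right)} = \left(U^{2} + U^{2}\right) + U = 2 U^{2} + U = U + 2 U^{2}$)
$L{\left(-22 \right)} + M X{\left(-15 \right)} = - 22 \left(1 + 2 \left(-22\right)\right) - 1326 = - 22 \left(1 - 44\right) - 1326 = \left(-22\right) \left(-43\right) - 1326 = 946 - 1326 = -380$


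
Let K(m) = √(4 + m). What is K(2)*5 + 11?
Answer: 11 + 5*√6 ≈ 23.247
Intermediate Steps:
K(2)*5 + 11 = √(4 + 2)*5 + 11 = √6*5 + 11 = 5*√6 + 11 = 11 + 5*√6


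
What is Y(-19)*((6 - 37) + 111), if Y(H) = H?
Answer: -1520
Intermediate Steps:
Y(-19)*((6 - 37) + 111) = -19*((6 - 37) + 111) = -19*(-31 + 111) = -19*80 = -1520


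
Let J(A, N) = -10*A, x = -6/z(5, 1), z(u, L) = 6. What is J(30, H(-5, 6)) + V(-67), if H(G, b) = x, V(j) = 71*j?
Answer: -5057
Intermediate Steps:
x = -1 (x = -6/6 = -6*⅙ = -1)
H(G, b) = -1
J(30, H(-5, 6)) + V(-67) = -10*30 + 71*(-67) = -300 - 4757 = -5057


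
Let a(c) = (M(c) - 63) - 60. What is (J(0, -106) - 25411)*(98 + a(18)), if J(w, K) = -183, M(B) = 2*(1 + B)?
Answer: -332722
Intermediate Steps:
M(B) = 2 + 2*B
a(c) = -121 + 2*c (a(c) = ((2 + 2*c) - 63) - 60 = (-61 + 2*c) - 60 = -121 + 2*c)
(J(0, -106) - 25411)*(98 + a(18)) = (-183 - 25411)*(98 + (-121 + 2*18)) = -25594*(98 + (-121 + 36)) = -25594*(98 - 85) = -25594*13 = -332722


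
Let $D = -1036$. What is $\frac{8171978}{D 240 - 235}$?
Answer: $- \frac{8171978}{248875} \approx -32.836$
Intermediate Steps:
$\frac{8171978}{D 240 - 235} = \frac{8171978}{\left(-1036\right) 240 - 235} = \frac{8171978}{-248640 - 235} = \frac{8171978}{-248875} = 8171978 \left(- \frac{1}{248875}\right) = - \frac{8171978}{248875}$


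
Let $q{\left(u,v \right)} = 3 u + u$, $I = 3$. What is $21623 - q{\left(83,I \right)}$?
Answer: $21291$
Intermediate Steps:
$q{\left(u,v \right)} = 4 u$
$21623 - q{\left(83,I \right)} = 21623 - 4 \cdot 83 = 21623 - 332 = 21291$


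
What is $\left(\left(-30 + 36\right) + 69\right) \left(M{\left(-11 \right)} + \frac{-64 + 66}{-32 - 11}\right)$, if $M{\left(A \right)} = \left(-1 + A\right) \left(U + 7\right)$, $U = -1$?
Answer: $- \frac{232350}{43} \approx -5403.5$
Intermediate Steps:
$M{\left(A \right)} = -6 + 6 A$ ($M{\left(A \right)} = \left(-1 + A\right) \left(-1 + 7\right) = \left(-1 + A\right) 6 = -6 + 6 A$)
$\left(\left(-30 + 36\right) + 69\right) \left(M{\left(-11 \right)} + \frac{-64 + 66}{-32 - 11}\right) = \left(\left(-30 + 36\right) + 69\right) \left(\left(-6 + 6 \left(-11\right)\right) + \frac{-64 + 66}{-32 - 11}\right) = \left(6 + 69\right) \left(\left(-6 - 66\right) + \frac{2}{-43}\right) = 75 \left(-72 + 2 \left(- \frac{1}{43}\right)\right) = 75 \left(-72 - \frac{2}{43}\right) = 75 \left(- \frac{3098}{43}\right) = - \frac{232350}{43}$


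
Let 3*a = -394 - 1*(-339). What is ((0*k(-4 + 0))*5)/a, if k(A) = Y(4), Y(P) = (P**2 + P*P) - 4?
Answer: 0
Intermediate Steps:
a = -55/3 (a = (-394 - 1*(-339))/3 = (-394 + 339)/3 = (1/3)*(-55) = -55/3 ≈ -18.333)
Y(P) = -4 + 2*P**2 (Y(P) = (P**2 + P**2) - 4 = 2*P**2 - 4 = -4 + 2*P**2)
k(A) = 28 (k(A) = -4 + 2*4**2 = -4 + 2*16 = -4 + 32 = 28)
((0*k(-4 + 0))*5)/a = ((0*28)*5)/(-55/3) = (0*5)*(-3/55) = 0*(-3/55) = 0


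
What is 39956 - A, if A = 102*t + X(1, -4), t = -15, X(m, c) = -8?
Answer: 41494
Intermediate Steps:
A = -1538 (A = 102*(-15) - 8 = -1530 - 8 = -1538)
39956 - A = 39956 - 1*(-1538) = 39956 + 1538 = 41494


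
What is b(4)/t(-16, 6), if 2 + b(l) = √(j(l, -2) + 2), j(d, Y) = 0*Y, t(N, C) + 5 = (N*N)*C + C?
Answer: -2/1537 + √2/1537 ≈ -0.00038112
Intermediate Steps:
t(N, C) = -5 + C + C*N² (t(N, C) = -5 + ((N*N)*C + C) = -5 + (N²*C + C) = -5 + (C*N² + C) = -5 + (C + C*N²) = -5 + C + C*N²)
j(d, Y) = 0
b(l) = -2 + √2 (b(l) = -2 + √(0 + 2) = -2 + √2)
b(4)/t(-16, 6) = (-2 + √2)/(-5 + 6 + 6*(-16)²) = (-2 + √2)/(-5 + 6 + 6*256) = (-2 + √2)/(-5 + 6 + 1536) = (-2 + √2)/1537 = (-2 + √2)*(1/1537) = -2/1537 + √2/1537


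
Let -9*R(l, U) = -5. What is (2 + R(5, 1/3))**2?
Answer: 529/81 ≈ 6.5309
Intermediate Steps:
R(l, U) = 5/9 (R(l, U) = -1/9*(-5) = 5/9)
(2 + R(5, 1/3))**2 = (2 + 5/9)**2 = (23/9)**2 = 529/81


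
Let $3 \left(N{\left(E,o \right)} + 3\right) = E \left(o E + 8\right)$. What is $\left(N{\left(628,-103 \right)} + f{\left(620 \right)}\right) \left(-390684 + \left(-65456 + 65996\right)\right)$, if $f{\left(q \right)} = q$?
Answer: $5281857514496$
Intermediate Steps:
$N{\left(E,o \right)} = -3 + \frac{E \left(8 + E o\right)}{3}$ ($N{\left(E,o \right)} = -3 + \frac{E \left(o E + 8\right)}{3} = -3 + \frac{E \left(E o + 8\right)}{3} = -3 + \frac{E \left(8 + E o\right)}{3}$)
$\left(N{\left(628,-103 \right)} + f{\left(620 \right)}\right) \left(-390684 + \left(-65456 + 65996\right)\right) = \left(\left(-3 + \frac{8}{3} \cdot 628 + \frac{1}{3} \left(-103\right) 628^{2}\right) + 620\right) \left(-390684 + \left(-65456 + 65996\right)\right) = \left(\left(-3 + \frac{5024}{3} + \frac{1}{3} \left(-103\right) 394384\right) + 620\right) \left(-390684 + 540\right) = \left(\left(-3 + \frac{5024}{3} - \frac{40621552}{3}\right) + 620\right) \left(-390144\right) = \left(- \frac{40616537}{3} + 620\right) \left(-390144\right) = \left(- \frac{40614677}{3}\right) \left(-390144\right) = 5281857514496$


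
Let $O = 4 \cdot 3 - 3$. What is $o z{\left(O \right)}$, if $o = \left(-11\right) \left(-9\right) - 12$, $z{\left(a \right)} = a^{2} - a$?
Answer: $6264$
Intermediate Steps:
$O = 9$ ($O = 12 - 3 = 9$)
$o = 87$ ($o = 99 - 12 = 87$)
$o z{\left(O \right)} = 87 \cdot 9 \left(-1 + 9\right) = 87 \cdot 9 \cdot 8 = 87 \cdot 72 = 6264$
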